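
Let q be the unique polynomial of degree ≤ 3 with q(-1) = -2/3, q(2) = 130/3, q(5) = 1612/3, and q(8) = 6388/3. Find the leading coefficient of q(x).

4

Write q(x) = ax^3 + bx^2 + cx + d. Substituting each data point gives a linear system:
  -a + b - c + d = -2/3
  8a + 4b + 2c + d = 130/3
  125a + 25b + 5c + d = 1612/3
  512a + 64b + 8c + d = 6388/3
Solving the system yields a = 4, b = 1, c = 5/3, d = 4.
So q(x) = 4x^3 + x^2 + (5/3)x + 4.
The leading coefficient is 4.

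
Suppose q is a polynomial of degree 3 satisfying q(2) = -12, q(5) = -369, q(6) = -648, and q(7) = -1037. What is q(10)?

Using the Lagrange interpolation formula with nodes 2, 5, 6, 7:
  L_0(u) = (u - 5)(u - 6)(u - 7) / -60
  L_1(u) = (u - 2)(u - 6)(u - 7) / 6
  L_2(u) = (u - 2)(u - 5)(u - 7) / -4
  L_3(u) = (u - 2)(u - 5)(u - 6) / 10
Then q(u) = -12·L_0(u) - 369·L_1(u) - 648·L_2(u) - 1037·L_3(u).
Expanding and collecting terms gives q(u) = -3u^3 - u^2 + 5u + 6.
Evaluating at u = 10: q(10) = -3044.

-3044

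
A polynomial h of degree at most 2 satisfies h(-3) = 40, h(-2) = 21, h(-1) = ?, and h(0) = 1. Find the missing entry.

8

On equispaced nodes a degree-2 polynomial has vanishing third forward difference, so
  - h(-3) + 3·h(-2) - 3·h(-1) + h(0) = 0.
Substituting the known values and solving for h(-1):
  -3·h(-1) = -24
  h(-1) = 8.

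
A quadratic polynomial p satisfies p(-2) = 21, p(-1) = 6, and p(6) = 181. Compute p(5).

126

Write p(x) = ax^2 + bx + c. Substituting each data point gives a linear system:
  4a - 2b + c = 21
  a - b + c = 6
  36a + 6b + c = 181
Solving the system yields a = 5, b = 0, c = 1.
So p(x) = 5x^2 + 1.
Then p(5) = 126.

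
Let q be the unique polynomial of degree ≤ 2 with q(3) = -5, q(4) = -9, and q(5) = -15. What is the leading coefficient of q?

Write q(s) = as^2 + bs + c. Substituting each data point gives a linear system:
  9a + 3b + c = -5
  16a + 4b + c = -9
  25a + 5b + c = -15
Solving the system yields a = -1, b = 3, c = -5.
So q(s) = -s^2 + 3s - 5.
The leading coefficient is -1.

-1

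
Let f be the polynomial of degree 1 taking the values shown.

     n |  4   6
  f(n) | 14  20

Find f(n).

f(n) = 3n + 2

Write f(n) = an + b. Substituting each data point gives a linear system:
  4a + b = 14
  6a + b = 20
Solving the system yields a = 3, b = 2.
So f(n) = 3n + 2.
Check: f(6) = 20. ✓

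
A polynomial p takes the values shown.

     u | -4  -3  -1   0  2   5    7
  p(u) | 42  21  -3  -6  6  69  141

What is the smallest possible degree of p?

2

Divided differences on the nodes -4, -3, -1, 0, 2, 5, 7:
  order 0: 42  21  -3  -6  6  69  141
  order 1: -21  -12  -3  6  21  36
  order 2: 3  3  3  3  3
  order 3: 0  0  0  0
  order 4: 0  0  0
  order 5: 0  0
  order 6: 0
The order-2 divided differences are all 3 (nonzero) and every higher order vanishes, so the data lies on a polynomial of degree exactly 2.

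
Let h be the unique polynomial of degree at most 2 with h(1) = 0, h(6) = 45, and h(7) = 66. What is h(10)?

153

Write h(x) = ax^2 + bx + c. Substituting each data point gives a linear system:
  a + b + c = 0
  36a + 6b + c = 45
  49a + 7b + c = 66
Solving the system yields a = 2, b = -5, c = 3.
So h(x) = 2x^2 - 5x + 3.
Then h(10) = 153.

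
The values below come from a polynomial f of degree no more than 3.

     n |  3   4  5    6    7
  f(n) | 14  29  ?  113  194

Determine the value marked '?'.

60

The 4 known points determine the degree-3 polynomial uniquely.
Write f(n) = an^3 + bn^2 + cn + d. Substituting each data point gives a linear system:
  27a + 9b + 3c + d = 14
  64a + 16b + 4c + d = 29
  216a + 36b + 6c + d = 113
  343a + 49b + 7c + d = 194
Solving the system yields a = 1, b = -4, c = 6, d = 5.
So f(n) = n^3 - 4n^2 + 6n + 5.
Then f(5) = 60.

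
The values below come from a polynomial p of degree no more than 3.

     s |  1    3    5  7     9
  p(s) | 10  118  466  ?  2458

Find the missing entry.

1198

On equispaced nodes a degree-3 polynomial has vanishing fourth forward difference, so
  p(1) - 4·p(3) + 6·p(5) - 4·p(7) + p(9) = 0.
Substituting the known values and solving for p(7):
  -4·p(7) = -4792
  p(7) = 1198.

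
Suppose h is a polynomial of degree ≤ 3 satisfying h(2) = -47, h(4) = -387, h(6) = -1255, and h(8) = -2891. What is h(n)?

h(n) = -5n^3 - 6n^2 + 6n + 5

Write h(n) = an^3 + bn^2 + cn + d. Substituting each data point gives a linear system:
  8a + 4b + 2c + d = -47
  64a + 16b + 4c + d = -387
  216a + 36b + 6c + d = -1255
  512a + 64b + 8c + d = -2891
Solving the system yields a = -5, b = -6, c = 6, d = 5.
So h(n) = -5n^3 - 6n^2 + 6n + 5.
Check: h(2) = -47. ✓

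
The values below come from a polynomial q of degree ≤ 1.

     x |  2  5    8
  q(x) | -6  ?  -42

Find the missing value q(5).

-24

On equispaced nodes a degree-1 polynomial has vanishing second forward difference, so
  q(2) - 2·q(5) + q(8) = 0.
Substituting the known values and solving for q(5):
  -2·q(5) = 48
  q(5) = -24.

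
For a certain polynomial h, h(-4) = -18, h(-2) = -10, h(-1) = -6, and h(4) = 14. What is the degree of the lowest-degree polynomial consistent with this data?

Divided differences on the nodes -4, -2, -1, 4:
  order 0: -18  -10  -6  14
  order 1: 4  4  4
  order 2: 0  0
  order 3: 0
The order-1 divided differences are all 4 (nonzero) and every higher order vanishes, so the data lies on a polynomial of degree exactly 1.

1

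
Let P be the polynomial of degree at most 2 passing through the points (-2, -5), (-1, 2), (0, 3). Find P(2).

-13

Write P(x) = ax^2 + bx + c. Substituting each data point gives a linear system:
  4a - 2b + c = -5
  a - b + c = 2
  c = 3
Solving the system yields a = -3, b = -2, c = 3.
So P(x) = -3x² - 2x + 3.
Then P(2) = -13.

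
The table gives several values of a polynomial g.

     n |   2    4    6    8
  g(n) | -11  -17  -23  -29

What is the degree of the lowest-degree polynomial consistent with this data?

Forward differences of the values at n = 2, 4, 6, 8:
  g  : -11  -17  -23  -29
  Δ  : -6  -6  -6
  Δ^2: 0  0
  Δ^3: 0
The first differences are constant (-6) and nonzero, while all higher differences vanish, so the minimal degree is 1.

1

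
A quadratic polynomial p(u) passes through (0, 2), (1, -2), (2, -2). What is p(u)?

Using the Lagrange interpolation formula with nodes 0, 1, 2:
  L_0(u) = (u - 1)(u - 2) / 2
  L_1(u) = u(u - 2) / -1
  L_2(u) = u(u - 1) / 2
Then p(u) = 2·L_0(u) - 2·L_1(u) - 2·L_2(u).
Expanding and collecting terms gives p(u) = 2u^2 - 6u + 2.
Check: p(1) = -2. ✓

p(u) = 2u^2 - 6u + 2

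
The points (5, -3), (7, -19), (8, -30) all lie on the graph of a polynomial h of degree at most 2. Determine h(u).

Write h(u) = au^2 + bu + c. Substituting each data point gives a linear system:
  25a + 5b + c = -3
  49a + 7b + c = -19
  64a + 8b + c = -30
Solving the system yields a = -1, b = 4, c = 2.
So h(u) = -u² + 4u + 2.
Check: h(8) = -30. ✓

h(u) = -u^2 + 4u + 2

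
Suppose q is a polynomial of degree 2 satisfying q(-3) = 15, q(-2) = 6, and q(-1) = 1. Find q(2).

Using the Lagrange interpolation formula with nodes -3, -2, -1:
  L_0(u) = (u + 2)(u + 1) / 2
  L_1(u) = (u + 3)(u + 1) / -1
  L_2(u) = (u + 3)(u + 2) / 2
Then q(u) = 15·L_0(u) + 6·L_1(u) + 1·L_2(u).
Expanding and collecting terms gives q(u) = 2u² + u.
Evaluating at u = 2: q(2) = 10.

10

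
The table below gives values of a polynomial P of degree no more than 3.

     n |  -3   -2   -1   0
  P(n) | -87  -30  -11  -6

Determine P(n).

Write P(n) = an^3 + bn^2 + cn + d. Substituting each data point gives a linear system:
  -27a + 9b - 3c + d = -87
  -8a + 4b - 2c + d = -30
  -a + b - c + d = -11
  d = -6
Solving the system yields a = 4, b = 5, c = 6, d = -6.
So P(n) = 4n^3 + 5n^2 + 6n - 6.
Check: P(-3) = -87. ✓

P(n) = 4n^3 + 5n^2 + 6n - 6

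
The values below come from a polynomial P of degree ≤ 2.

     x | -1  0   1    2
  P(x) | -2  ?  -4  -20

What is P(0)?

2

The 3 known points determine the degree-2 polynomial uniquely.
Write P(x) = ax^2 + bx + c. Substituting each data point gives a linear system:
  a - b + c = -2
  a + b + c = -4
  4a + 2b + c = -20
Solving the system yields a = -5, b = -1, c = 2.
So P(x) = -5x² - x + 2.
Then P(0) = 2.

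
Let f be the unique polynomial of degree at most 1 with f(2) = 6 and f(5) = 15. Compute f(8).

24

Using the Lagrange interpolation formula with nodes 2, 5:
  L_0(x) = (x - 5) / -3
  L_1(x) = (x - 2) / 3
Then f(x) = 6·L_0(x) + 15·L_1(x).
Expanding and collecting terms gives f(x) = 3x.
Evaluating at x = 8: f(8) = 24.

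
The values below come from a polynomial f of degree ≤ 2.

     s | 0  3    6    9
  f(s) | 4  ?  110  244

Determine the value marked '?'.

On equispaced nodes a degree-2 polynomial has vanishing third forward difference, so
  - f(0) + 3·f(3) - 3·f(6) + f(9) = 0.
Substituting the known values and solving for f(3):
  3·f(3) = 90
  f(3) = 30.

30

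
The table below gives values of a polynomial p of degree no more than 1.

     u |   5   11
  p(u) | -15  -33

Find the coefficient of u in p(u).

Write p(u) = au + b. Substituting each data point gives a linear system:
  5a + b = -15
  11a + b = -33
Solving the system yields a = -3, b = 0.
So p(u) = -3u.
The leading coefficient is -3.

-3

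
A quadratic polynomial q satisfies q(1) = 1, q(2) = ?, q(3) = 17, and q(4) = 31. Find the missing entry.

7

On equispaced nodes a degree-2 polynomial has vanishing third forward difference, so
  - q(1) + 3·q(2) - 3·q(3) + q(4) = 0.
Substituting the known values and solving for q(2):
  3·q(2) = 21
  q(2) = 7.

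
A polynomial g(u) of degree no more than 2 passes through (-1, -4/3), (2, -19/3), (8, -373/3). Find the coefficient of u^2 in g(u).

-2

Write g(u) = au^2 + bu + c. Substituting each data point gives a linear system:
  a - b + c = -4/3
  4a + 2b + c = -19/3
  64a + 8b + c = -373/3
Solving the system yields a = -2, b = 1/3, c = 1.
So g(u) = -2u^2 + (1/3)u + 1.
The leading coefficient is -2.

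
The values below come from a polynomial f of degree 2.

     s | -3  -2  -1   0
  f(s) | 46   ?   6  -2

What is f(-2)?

22

The 3 known points determine the degree-2 polynomial uniquely.
Write f(s) = as^2 + bs + c. Substituting each data point gives a linear system:
  9a - 3b + c = 46
  a - b + c = 6
  c = -2
Solving the system yields a = 4, b = -4, c = -2.
So f(s) = 4s^2 - 4s - 2.
Then f(-2) = 22.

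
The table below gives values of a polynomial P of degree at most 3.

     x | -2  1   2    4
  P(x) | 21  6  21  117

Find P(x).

Using the Lagrange interpolation formula with nodes -2, 1, 2, 4:
  L_0(x) = (x - 1)(x - 2)(x - 4) / -72
  L_1(x) = (x + 2)(x - 2)(x - 4) / 9
  L_2(x) = (x + 2)(x - 1)(x - 4) / -8
  L_3(x) = (x + 2)(x - 1)(x - 2) / 36
Then P(x) = 21·L_0(x) + 6·L_1(x) + 21·L_2(x) + 117·L_3(x).
Expanding and collecting terms gives P(x) = x^3 + 4x^2 - 4x + 5.
Check: P(2) = 21. ✓

P(x) = x^3 + 4x^2 - 4x + 5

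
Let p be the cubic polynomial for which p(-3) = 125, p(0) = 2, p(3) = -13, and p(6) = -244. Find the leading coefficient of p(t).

-2

Write p(t) = at^3 + bt^2 + ct + d. Substituting each data point gives a linear system:
  -27a + 9b - 3c + d = 125
  d = 2
  27a + 9b + 3c + d = -13
  216a + 36b + 6c + d = -244
Solving the system yields a = -2, b = 6, c = -5, d = 2.
So p(t) = -2t^3 + 6t^2 - 5t + 2.
The leading coefficient is -2.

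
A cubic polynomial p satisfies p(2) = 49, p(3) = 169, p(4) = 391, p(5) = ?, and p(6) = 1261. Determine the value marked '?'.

On equispaced nodes a degree-3 polynomial has vanishing fourth forward difference, so
  p(2) - 4·p(3) + 6·p(4) - 4·p(5) + p(6) = 0.
Substituting the known values and solving for p(5):
  -4·p(5) = -2980
  p(5) = 745.

745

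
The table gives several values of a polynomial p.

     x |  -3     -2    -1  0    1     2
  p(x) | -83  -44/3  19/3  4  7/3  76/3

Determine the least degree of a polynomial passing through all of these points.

3

Forward differences of the values at x = -3, -2, -1, 0, 1, 2:
  p  : -83  -44/3  19/3  4  7/3  76/3
  Δ  : 205/3  21  -7/3  -5/3  23
  Δ^2: -142/3  -70/3  2/3  74/3
  Δ^3: 24  24  24
  Δ^4: 0  0
  Δ^5: 0
The third differences are constant (24) and nonzero, while all higher differences vanish, so the minimal degree is 3.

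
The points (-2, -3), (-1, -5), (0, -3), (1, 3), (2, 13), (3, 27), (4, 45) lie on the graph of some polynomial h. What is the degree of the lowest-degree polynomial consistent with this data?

Forward differences of the values at x = -2, -1, 0, 1, 2, 3, 4:
  h  : -3  -5  -3  3  13  27  45
  Δ  : -2  2  6  10  14  18
  Δ^2: 4  4  4  4  4
  Δ^3: 0  0  0  0
  Δ^4: 0  0  0
  Δ^5: 0  0
  Δ^6: 0
The second differences are constant (4) and nonzero, while all higher differences vanish, so the minimal degree is 2.

2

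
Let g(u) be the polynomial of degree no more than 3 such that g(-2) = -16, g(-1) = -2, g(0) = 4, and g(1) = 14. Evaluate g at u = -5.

Forward differences of the values at u = -2, -1, 0, 1:
  g  : -16  -2  4  14
  Δ  : 14  6  10
  Δ^2: -8  4
  Δ^3: 12
The third differences are constant, confirming degree 3.
Interpolating (Newton forward form) and evaluating at u = -5 gives g(-5) = -226.

-226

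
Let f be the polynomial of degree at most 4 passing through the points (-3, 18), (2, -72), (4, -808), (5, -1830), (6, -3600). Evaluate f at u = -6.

-1368

Using the Lagrange interpolation formula with nodes -3, 2, 4, 5, 6:
  L_0(u) = (u - 2)(u - 4)(u - 5)(u - 6) / 2520
  L_1(u) = (u + 3)(u - 4)(u - 5)(u - 6) / -120
  L_2(u) = (u + 3)(u - 2)(u - 5)(u - 6) / 28
  L_3(u) = (u + 3)(u - 2)(u - 4)(u - 6) / -24
  L_4(u) = (u + 3)(u - 2)(u - 4)(u - 5) / 72
Then f(u) = 18·L_0(u) - 72·L_1(u) - 808·L_2(u) - 1830·L_3(u) - 3600·L_4(u).
Expanding and collecting terms gives f(u) = -2u⁴ - 5u³ + 3u² - 6u.
Evaluating at u = -6: f(-6) = -1368.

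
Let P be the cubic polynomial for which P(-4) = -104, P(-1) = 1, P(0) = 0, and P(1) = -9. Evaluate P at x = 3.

-27

Write P(x) = ax^3 + bx^2 + cx + d. Substituting each data point gives a linear system:
  -64a + 16b - 4c + d = -104
  -a + b - c + d = 1
  d = 0
  a + b + c + d = -9
Solving the system yields a = 1, b = -4, c = -6, d = 0.
So P(x) = x^3 - 4x^2 - 6x.
Then P(3) = -27.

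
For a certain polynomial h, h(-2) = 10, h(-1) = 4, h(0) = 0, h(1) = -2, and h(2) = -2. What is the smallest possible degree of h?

2

Forward differences of the values at n = -2, -1, 0, 1, 2:
  h  : 10  4  0  -2  -2
  Δ  : -6  -4  -2  0
  Δ^2: 2  2  2
  Δ^3: 0  0
  Δ^4: 0
The second differences are constant (2) and nonzero, while all higher differences vanish, so the minimal degree is 2.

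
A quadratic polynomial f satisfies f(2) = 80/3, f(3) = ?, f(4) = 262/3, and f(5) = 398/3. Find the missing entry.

The 3 known points determine the degree-2 polynomial uniquely.
Write f(n) = an^2 + bn + c. Substituting each data point gives a linear system:
  4a + 2b + c = 80/3
  16a + 4b + c = 262/3
  25a + 5b + c = 398/3
Solving the system yields a = 5, b = 1/3, c = 6.
So f(n) = 5n² + (1/3)n + 6.
Then f(3) = 52.

52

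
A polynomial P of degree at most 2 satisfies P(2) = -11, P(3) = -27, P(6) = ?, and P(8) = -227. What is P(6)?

-123

The 3 known points determine the degree-2 polynomial uniquely.
Write P(u) = au^2 + bu + c. Substituting each data point gives a linear system:
  4a + 2b + c = -11
  9a + 3b + c = -27
  64a + 8b + c = -227
Solving the system yields a = -4, b = 4, c = -3.
So P(u) = -4u² + 4u - 3.
Then P(6) = -123.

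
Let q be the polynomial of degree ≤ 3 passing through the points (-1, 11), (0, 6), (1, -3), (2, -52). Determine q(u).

Write q(u) = au^3 + bu^2 + cu + d. Substituting each data point gives a linear system:
  -a + b - c + d = 11
  d = 6
  a + b + c + d = -3
  8a + 4b + 2c + d = -52
Solving the system yields a = -6, b = -2, c = -1, d = 6.
So q(u) = -6u^3 - 2u^2 - u + 6.
Check: q(1) = -3. ✓

q(u) = -6u^3 - 2u^2 - u + 6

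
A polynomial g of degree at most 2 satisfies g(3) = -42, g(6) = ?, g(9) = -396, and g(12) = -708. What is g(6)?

-174

The 3 known points determine the degree-2 polynomial uniquely.
Write g(x) = ax^2 + bx + c. Substituting each data point gives a linear system:
  9a + 3b + c = -42
  81a + 9b + c = -396
  144a + 12b + c = -708
Solving the system yields a = -5, b = 1, c = 0.
So g(x) = -5x^2 + x.
Then g(6) = -174.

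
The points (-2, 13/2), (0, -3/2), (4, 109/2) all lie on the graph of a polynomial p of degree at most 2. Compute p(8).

Write p(u) = au^2 + bu + c. Substituting each data point gives a linear system:
  4a - 2b + c = 13/2
  c = -3/2
  16a + 4b + c = 109/2
Solving the system yields a = 3, b = 2, c = -3/2.
So p(u) = 3u² + 2u - 3/2.
Then p(8) = 413/2.

413/2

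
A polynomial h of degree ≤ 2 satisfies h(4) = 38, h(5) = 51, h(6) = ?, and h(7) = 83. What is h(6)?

On equispaced nodes a degree-2 polynomial has vanishing third forward difference, so
  - h(4) + 3·h(5) - 3·h(6) + h(7) = 0.
Substituting the known values and solving for h(6):
  -3·h(6) = -198
  h(6) = 66.

66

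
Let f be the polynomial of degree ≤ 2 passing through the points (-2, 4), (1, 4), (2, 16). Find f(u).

Write f(u) = au^2 + bu + c. Substituting each data point gives a linear system:
  4a - 2b + c = 4
  a + b + c = 4
  4a + 2b + c = 16
Solving the system yields a = 3, b = 3, c = -2.
So f(u) = 3u² + 3u - 2.
Check: f(1) = 4. ✓

f(u) = 3u^2 + 3u - 2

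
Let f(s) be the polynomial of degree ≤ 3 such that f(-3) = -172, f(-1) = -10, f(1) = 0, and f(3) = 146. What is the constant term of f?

-4

Write f(s) = as^3 + bs^2 + cs + d. Substituting each data point gives a linear system:
  -27a + 9b - 3c + d = -172
  -a + b - c + d = -10
  a + b + c + d = 0
  27a + 9b + 3c + d = 146
Solving the system yields a = 6, b = -1, c = -1, d = -4.
So f(s) = 6s^3 - s^2 - s - 4.
The constant term is -4.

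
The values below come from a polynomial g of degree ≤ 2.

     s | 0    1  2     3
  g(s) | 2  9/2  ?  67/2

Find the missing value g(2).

On equispaced nodes a degree-2 polynomial has vanishing third forward difference, so
  - g(0) + 3·g(1) - 3·g(2) + g(3) = 0.
Substituting the known values and solving for g(2):
  -3·g(2) = -45
  g(2) = 15.

15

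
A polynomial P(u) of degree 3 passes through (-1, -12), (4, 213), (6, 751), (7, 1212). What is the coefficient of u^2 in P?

-4

Write P(u) = au^3 + bu^2 + cu + d. Substituting each data point gives a linear system:
  -a + b - c + d = -12
  64a + 16b + 4c + d = 213
  216a + 36b + 6c + d = 751
  343a + 49b + 7c + d = 1212
Solving the system yields a = 4, b = -4, c = 5, d = 1.
So P(u) = 4u^3 - 4u^2 + 5u + 1.
The coefficient of u^2 is -4.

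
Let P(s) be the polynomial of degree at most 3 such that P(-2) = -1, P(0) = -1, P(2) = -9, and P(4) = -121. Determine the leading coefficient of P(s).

-2

Write P(s) = as^3 + bs^2 + cs + d. Substituting each data point gives a linear system:
  -8a + 4b - 2c + d = -1
  d = -1
  8a + 4b + 2c + d = -9
  64a + 16b + 4c + d = -121
Solving the system yields a = -2, b = -1, c = 6, d = -1.
So P(s) = -2s^3 - s^2 + 6s - 1.
The leading coefficient is -2.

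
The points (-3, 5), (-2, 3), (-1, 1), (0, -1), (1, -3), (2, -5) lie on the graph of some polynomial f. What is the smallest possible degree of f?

Forward differences of the values at n = -3, -2, -1, 0, 1, 2:
  f  : 5  3  1  -1  -3  -5
  Δ  : -2  -2  -2  -2  -2
  Δ^2: 0  0  0  0
  Δ^3: 0  0  0
  Δ^4: 0  0
  Δ^5: 0
The first differences are constant (-2) and nonzero, while all higher differences vanish, so the minimal degree is 1.

1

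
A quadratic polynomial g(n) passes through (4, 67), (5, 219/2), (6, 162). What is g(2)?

12

Forward differences of the values at n = 4, 5, 6:
  g  : 67  219/2  162
  Δ  : 85/2  105/2
  Δ^2: 10
The second differences are constant, confirming degree 2.
Interpolating (Newton forward form) and evaluating at n = 2 gives g(2) = 12.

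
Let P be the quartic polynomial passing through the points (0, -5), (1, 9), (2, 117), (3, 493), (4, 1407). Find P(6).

Forward differences of the values at t = 0, 1, 2, 3, 4:
  P  : -5  9  117  493  1407
  Δ  : 14  108  376  914
  Δ^2: 94  268  538
  Δ^3: 174  270
  Δ^4: 96
The fourth differences are constant, confirming degree 4.
Interpolating (Newton forward form) and evaluating at t = 6 gives P(6) = 6409.

6409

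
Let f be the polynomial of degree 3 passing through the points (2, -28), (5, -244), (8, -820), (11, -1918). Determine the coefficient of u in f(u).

2

Write f(u) = au^3 + bu^2 + cu + d. Substituting each data point gives a linear system:
  8a + 4b + 2c + d = -28
  125a + 25b + 5c + d = -244
  512a + 64b + 8c + d = -820
  1331a + 121b + 11c + d = -1918
Solving the system yields a = -1, b = -5, c = 2, d = -4.
So f(u) = -u^3 - 5u^2 + 2u - 4.
The coefficient of u is 2.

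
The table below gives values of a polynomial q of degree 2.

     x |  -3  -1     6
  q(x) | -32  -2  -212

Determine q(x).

q(x) = -5x^2 - 5x - 2

Write q(x) = ax^2 + bx + c. Substituting each data point gives a linear system:
  9a - 3b + c = -32
  a - b + c = -2
  36a + 6b + c = -212
Solving the system yields a = -5, b = -5, c = -2.
So q(x) = -5x^2 - 5x - 2.
Check: q(-3) = -32. ✓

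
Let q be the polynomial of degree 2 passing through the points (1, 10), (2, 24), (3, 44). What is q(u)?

q(u) = 3u^2 + 5u + 2

Using the Lagrange interpolation formula with nodes 1, 2, 3:
  L_0(u) = (u - 2)(u - 3) / 2
  L_1(u) = (u - 1)(u - 3) / -1
  L_2(u) = (u - 1)(u - 2) / 2
Then q(u) = 10·L_0(u) + 24·L_1(u) + 44·L_2(u).
Expanding and collecting terms gives q(u) = 3u^2 + 5u + 2.
Check: q(1) = 10. ✓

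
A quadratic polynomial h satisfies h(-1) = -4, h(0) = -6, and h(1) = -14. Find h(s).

Using the Lagrange interpolation formula with nodes -1, 0, 1:
  L_0(s) = s(s - 1) / 2
  L_1(s) = (s + 1)(s - 1) / -1
  L_2(s) = (s + 1)s / 2
Then h(s) = -4·L_0(s) - 6·L_1(s) - 14·L_2(s).
Expanding and collecting terms gives h(s) = -3s^2 - 5s - 6.
Check: h(-1) = -4. ✓

h(s) = -3s^2 - 5s - 6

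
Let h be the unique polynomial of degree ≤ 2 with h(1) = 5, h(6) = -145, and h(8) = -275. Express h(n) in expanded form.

h(n) = -5n^2 + 5n + 5

Using the Lagrange interpolation formula with nodes 1, 6, 8:
  L_0(n) = (n - 6)(n - 8) / 35
  L_1(n) = (n - 1)(n - 8) / -10
  L_2(n) = (n - 1)(n - 6) / 14
Then h(n) = 5·L_0(n) - 145·L_1(n) - 275·L_2(n).
Expanding and collecting terms gives h(n) = -5n^2 + 5n + 5.
Check: h(6) = -145. ✓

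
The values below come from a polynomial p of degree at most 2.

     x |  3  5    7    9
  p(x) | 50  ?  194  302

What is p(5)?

On equispaced nodes a degree-2 polynomial has vanishing third forward difference, so
  - p(3) + 3·p(5) - 3·p(7) + p(9) = 0.
Substituting the known values and solving for p(5):
  3·p(5) = 330
  p(5) = 110.

110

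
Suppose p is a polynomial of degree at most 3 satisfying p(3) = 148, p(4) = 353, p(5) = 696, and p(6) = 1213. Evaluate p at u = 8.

Using the Lagrange interpolation formula with nodes 3, 4, 5, 6:
  L_0(u) = (u - 4)(u - 5)(u - 6) / -6
  L_1(u) = (u - 3)(u - 5)(u - 6) / 2
  L_2(u) = (u - 3)(u - 4)(u - 6) / -2
  L_3(u) = (u - 3)(u - 4)(u - 5) / 6
Then p(u) = 148·L_0(u) + 353·L_1(u) + 696·L_2(u) + 1213·L_3(u).
Expanding and collecting terms gives p(u) = 6u^3 - 3u^2 + 4u + 1.
Evaluating at u = 8: p(8) = 2913.

2913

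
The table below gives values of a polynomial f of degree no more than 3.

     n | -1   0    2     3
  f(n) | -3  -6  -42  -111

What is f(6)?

-738

Using the Lagrange interpolation formula with nodes -1, 0, 2, 3:
  L_0(n) = n(n - 2)(n - 3) / -12
  L_1(n) = (n + 1)(n - 2)(n - 3) / 6
  L_2(n) = (n + 1)n(n - 3) / -6
  L_3(n) = (n + 1)n(n - 2) / 12
Then f(n) = -3·L_0(n) - 6·L_1(n) - 42·L_2(n) - 111·L_3(n).
Expanding and collecting terms gives f(n) = -3n^3 - 2n^2 - 2n - 6.
Evaluating at n = 6: f(6) = -738.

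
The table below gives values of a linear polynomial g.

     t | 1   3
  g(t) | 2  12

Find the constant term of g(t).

-3

Write g(t) = at + b. Substituting each data point gives a linear system:
  a + b = 2
  3a + b = 12
Solving the system yields a = 5, b = -3.
So g(t) = 5t - 3.
The constant term is -3.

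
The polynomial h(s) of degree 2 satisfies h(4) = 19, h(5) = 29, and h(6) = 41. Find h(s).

Using the Lagrange interpolation formula with nodes 4, 5, 6:
  L_0(s) = (s - 5)(s - 6) / 2
  L_1(s) = (s - 4)(s - 6) / -1
  L_2(s) = (s - 4)(s - 5) / 2
Then h(s) = 19·L_0(s) + 29·L_1(s) + 41·L_2(s).
Expanding and collecting terms gives h(s) = s² + s - 1.
Check: h(4) = 19. ✓

h(s) = s^2 + s - 1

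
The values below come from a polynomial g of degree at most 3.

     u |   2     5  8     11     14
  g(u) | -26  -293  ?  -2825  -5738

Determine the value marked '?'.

-1118

The 4 known points determine the degree-3 polynomial uniquely.
Write g(u) = au^3 + bu^2 + cu + d. Substituting each data point gives a linear system:
  8a + 4b + 2c + d = -26
  125a + 25b + 5c + d = -293
  1331a + 121b + 11c + d = -2825
  2744a + 196b + 14c + d = -5738
Solving the system yields a = -2, b = -1, c = -4, d = 2.
So g(u) = -2u^3 - u^2 - 4u + 2.
Then g(8) = -1118.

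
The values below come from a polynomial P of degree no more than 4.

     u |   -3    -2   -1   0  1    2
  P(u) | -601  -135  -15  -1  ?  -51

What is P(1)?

On equispaced nodes a degree-4 polynomial has vanishing fifth forward difference, so
  - P(-3) + 5·P(-2) - 10·P(-1) + 10·P(0) - 5·P(1) + P(2) = 0.
Substituting the known values and solving for P(1):
  -5·P(1) = -15
  P(1) = 3.

3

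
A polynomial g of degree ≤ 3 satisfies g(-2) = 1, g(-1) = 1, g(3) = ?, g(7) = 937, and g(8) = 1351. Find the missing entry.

The 4 known points determine the degree-3 polynomial uniquely.
Write g(n) = an^3 + bn^2 + cn + d. Substituting each data point gives a linear system:
  -8a + 4b - 2c + d = 1
  -a + b - c + d = 1
  343a + 49b + 7c + d = 937
  512a + 64b + 8c + d = 1351
Solving the system yields a = 2, b = 5, c = 1, d = -1.
So g(n) = 2n³ + 5n² + n - 1.
Then g(3) = 101.

101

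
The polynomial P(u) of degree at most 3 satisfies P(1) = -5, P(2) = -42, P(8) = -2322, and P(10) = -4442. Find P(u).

Write P(u) = au^3 + bu^2 + cu + d. Substituting each data point gives a linear system:
  a + b + c + d = -5
  8a + 4b + 2c + d = -42
  512a + 64b + 8c + d = -2322
  1000a + 100b + 10c + d = -4442
Solving the system yields a = -4, b = -5, c = 6, d = -2.
So P(u) = -4u^3 - 5u^2 + 6u - 2.
Check: P(1) = -5. ✓

P(u) = -4u^3 - 5u^2 + 6u - 2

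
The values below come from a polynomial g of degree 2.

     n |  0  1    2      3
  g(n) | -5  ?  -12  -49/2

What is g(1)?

On equispaced nodes a degree-2 polynomial has vanishing third forward difference, so
  - g(0) + 3·g(1) - 3·g(2) + g(3) = 0.
Substituting the known values and solving for g(1):
  3·g(1) = -33/2
  g(1) = -11/2.

-11/2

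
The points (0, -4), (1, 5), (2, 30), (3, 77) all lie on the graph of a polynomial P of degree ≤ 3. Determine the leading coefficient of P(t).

Write P(t) = at^3 + bt^2 + ct + d. Substituting each data point gives a linear system:
  d = -4
  a + b + c + d = 5
  8a + 4b + 2c + d = 30
  27a + 9b + 3c + d = 77
Solving the system yields a = 1, b = 5, c = 3, d = -4.
So P(t) = t^3 + 5t^2 + 3t - 4.
The leading coefficient is 1.

1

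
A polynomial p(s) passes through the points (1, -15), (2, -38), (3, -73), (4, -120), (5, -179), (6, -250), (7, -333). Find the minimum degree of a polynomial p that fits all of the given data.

Forward differences of the values at s = 1, 2, 3, 4, 5, 6, 7:
  p  : -15  -38  -73  -120  -179  -250  -333
  Δ  : -23  -35  -47  -59  -71  -83
  Δ^2: -12  -12  -12  -12  -12
  Δ^3: 0  0  0  0
  Δ^4: 0  0  0
  Δ^5: 0  0
  Δ^6: 0
The second differences are constant (-12) and nonzero, while all higher differences vanish, so the minimal degree is 2.

2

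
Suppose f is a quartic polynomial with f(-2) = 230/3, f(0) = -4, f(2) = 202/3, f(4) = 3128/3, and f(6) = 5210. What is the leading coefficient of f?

4

Write f(x) = ax^4 + bx^3 + cx^2 + dx + e. Substituting each data point gives a linear system:
  16a - 8b + 4c - 2d + e = 230/3
  e = -4
  16a + 8b + 4c + 2d + e = 202/3
  256a + 64b + 16c + 4d + e = 3128/3
  1296a + 216b + 36c + 6d + e = 5210
Solving the system yields a = 4, b = -1/3, c = 3, d = -1, e = -4.
So f(x) = 4x⁴ - (1/3)x³ + 3x² - x - 4.
The leading coefficient is 4.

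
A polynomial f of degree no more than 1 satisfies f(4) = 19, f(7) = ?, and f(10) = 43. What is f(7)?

On equispaced nodes a degree-1 polynomial has vanishing second forward difference, so
  f(4) - 2·f(7) + f(10) = 0.
Substituting the known values and solving for f(7):
  -2·f(7) = -62
  f(7) = 31.

31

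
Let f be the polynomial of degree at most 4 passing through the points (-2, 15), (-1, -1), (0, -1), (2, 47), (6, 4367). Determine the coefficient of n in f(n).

-4

Write f(n) = an^4 + bn^3 + cn^2 + dn + e. Substituting each data point gives a linear system:
  16a - 8b + 4c - 2d + e = 15
  a - b + c - d + e = -1
  e = -1
  16a + 8b + 4c + 2d + e = 47
  1296a + 216b + 36c + 6d + e = 4367
Solving the system yields a = 3, b = 3, c = -4, d = -4, e = -1.
So f(n) = 3n^4 + 3n^3 - 4n^2 - 4n - 1.
The coefficient of n is -4.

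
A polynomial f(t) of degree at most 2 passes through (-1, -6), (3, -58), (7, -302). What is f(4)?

Using the Lagrange interpolation formula with nodes -1, 3, 7:
  L_0(t) = (t - 3)(t - 7) / 32
  L_1(t) = (t + 1)(t - 7) / -16
  L_2(t) = (t + 1)(t - 3) / 32
Then f(t) = -6·L_0(t) - 58·L_1(t) - 302·L_2(t).
Expanding and collecting terms gives f(t) = -6t^2 - t - 1.
Evaluating at t = 4: f(4) = -101.

-101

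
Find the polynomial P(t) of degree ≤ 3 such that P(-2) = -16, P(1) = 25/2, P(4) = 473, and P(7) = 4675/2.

P(t) = 6t^3 + 6t^2 - (5/2)t + 3

Write P(t) = at^3 + bt^2 + ct + d. Substituting each data point gives a linear system:
  -8a + 4b - 2c + d = -16
  a + b + c + d = 25/2
  64a + 16b + 4c + d = 473
  343a + 49b + 7c + d = 4675/2
Solving the system yields a = 6, b = 6, c = -5/2, d = 3.
So P(t) = 6t^3 + 6t^2 - (5/2)t + 3.
Check: P(1) = 25/2. ✓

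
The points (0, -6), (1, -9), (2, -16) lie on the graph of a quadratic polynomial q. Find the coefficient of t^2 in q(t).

Write q(t) = at^2 + bt + c. Substituting each data point gives a linear system:
  c = -6
  a + b + c = -9
  4a + 2b + c = -16
Solving the system yields a = -2, b = -1, c = -6.
So q(t) = -2t² - t - 6.
The leading coefficient is -2.

-2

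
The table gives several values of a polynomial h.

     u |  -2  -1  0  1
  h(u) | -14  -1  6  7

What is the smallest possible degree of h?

2

Forward differences of the values at u = -2, -1, 0, 1:
  h  : -14  -1  6  7
  Δ  : 13  7  1
  Δ^2: -6  -6
  Δ^3: 0
The second differences are constant (-6) and nonzero, while all higher differences vanish, so the minimal degree is 2.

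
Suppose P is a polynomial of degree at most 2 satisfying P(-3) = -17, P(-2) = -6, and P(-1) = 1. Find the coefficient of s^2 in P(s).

Write P(s) = as^2 + bs + c. Substituting each data point gives a linear system:
  9a - 3b + c = -17
  4a - 2b + c = -6
  a - b + c = 1
Solving the system yields a = -2, b = 1, c = 4.
So P(s) = -2s^2 + s + 4.
The leading coefficient is -2.

-2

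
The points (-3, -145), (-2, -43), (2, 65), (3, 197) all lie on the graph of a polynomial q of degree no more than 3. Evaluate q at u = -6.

-1207

Using the Lagrange interpolation formula with nodes -3, -2, 2, 3:
  L_0(u) = (u + 2)(u - 2)(u - 3) / -30
  L_1(u) = (u + 3)(u - 2)(u - 3) / 20
  L_2(u) = (u + 3)(u + 2)(u - 3) / -20
  L_3(u) = (u + 3)(u + 2)(u - 2) / 30
Then q(u) = -145·L_0(u) - 43·L_1(u) + 65·L_2(u) + 197·L_3(u).
Expanding and collecting terms gives q(u) = 6u^3 + 3u^2 + 3u - 1.
Evaluating at u = -6: q(-6) = -1207.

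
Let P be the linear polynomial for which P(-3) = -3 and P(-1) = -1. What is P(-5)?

Using the Lagrange interpolation formula with nodes -3, -1:
  L_0(n) = (n + 1) / -2
  L_1(n) = (n + 3) / 2
Then P(n) = -3·L_0(n) - 1·L_1(n).
Expanding and collecting terms gives P(n) = n.
Evaluating at n = -5: P(-5) = -5.

-5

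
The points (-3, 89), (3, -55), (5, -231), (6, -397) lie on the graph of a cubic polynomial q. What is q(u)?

Write q(u) = au^3 + bu^2 + cu + d. Substituting each data point gives a linear system:
  -27a + 9b - 3c + d = 89
  27a + 9b + 3c + d = -55
  125a + 25b + 5c + d = -231
  216a + 36b + 6c + d = -397
Solving the system yields a = -2, b = 2, c = -6, d = -1.
So q(u) = -2u^3 + 2u^2 - 6u - 1.
Check: q(-3) = 89. ✓

q(u) = -2u^3 + 2u^2 - 6u - 1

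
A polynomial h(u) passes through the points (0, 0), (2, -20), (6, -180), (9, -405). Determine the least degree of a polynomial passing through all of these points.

Divided differences on the nodes 0, 2, 6, 9:
  order 0: 0  -20  -180  -405
  order 1: -10  -40  -75
  order 2: -5  -5
  order 3: 0
The order-2 divided differences are all -5 (nonzero) and every higher order vanishes, so the data lies on a polynomial of degree exactly 2.

2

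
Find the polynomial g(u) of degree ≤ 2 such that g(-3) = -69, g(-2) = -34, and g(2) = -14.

g(u) = -6u^2 + 5u

Write g(u) = au^2 + bu + c. Substituting each data point gives a linear system:
  9a - 3b + c = -69
  4a - 2b + c = -34
  4a + 2b + c = -14
Solving the system yields a = -6, b = 5, c = 0.
So g(u) = -6u² + 5u.
Check: g(-2) = -34. ✓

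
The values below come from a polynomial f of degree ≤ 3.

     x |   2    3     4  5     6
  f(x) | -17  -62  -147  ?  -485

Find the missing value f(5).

-284

The 4 known points determine the degree-3 polynomial uniquely.
Write f(x) = ax^3 + bx^2 + cx + d. Substituting each data point gives a linear system:
  8a + 4b + 2c + d = -17
  27a + 9b + 3c + d = -62
  64a + 16b + 4c + d = -147
  216a + 36b + 6c + d = -485
Solving the system yields a = -2, b = -2, c = 3, d = 1.
So f(x) = -2x³ - 2x² + 3x + 1.
Then f(5) = -284.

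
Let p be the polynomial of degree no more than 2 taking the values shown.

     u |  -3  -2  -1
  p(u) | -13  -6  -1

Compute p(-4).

-22

Forward differences of the values at u = -3, -2, -1:
  p  : -13  -6  -1
  Δ  : 7  5
  Δ^2: -2
The second differences are constant, confirming degree 2.
Interpolating (Newton forward form) and evaluating at u = -4 gives p(-4) = -22.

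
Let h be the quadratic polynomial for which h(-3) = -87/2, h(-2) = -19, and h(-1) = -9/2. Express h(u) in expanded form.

h(u) = -5u^2 - (1/2)u

Write h(u) = au^2 + bu + c. Substituting each data point gives a linear system:
  9a - 3b + c = -87/2
  4a - 2b + c = -19
  a - b + c = -9/2
Solving the system yields a = -5, b = -1/2, c = 0.
So h(u) = -5u^2 - (1/2)u.
Check: h(-3) = -87/2. ✓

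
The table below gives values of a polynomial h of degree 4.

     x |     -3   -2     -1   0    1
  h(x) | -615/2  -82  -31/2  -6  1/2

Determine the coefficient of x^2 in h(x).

1/2

Write h(x) = ax^4 + bx^3 + cx^2 + dx + e. Substituting each data point gives a linear system:
  81a - 27b + 9c - 3d + e = -615/2
  16a - 8b + 4c - 2d + e = -82
  a - b + c - d + e = -31/2
  e = -6
  a + b + c + d + e = 1/2
Solving the system yields a = -2, b = 5, c = 1/2, d = 3, e = -6.
So h(x) = -2x⁴ + 5x³ + (1/2)x² + 3x - 6.
The coefficient of x^2 is 1/2.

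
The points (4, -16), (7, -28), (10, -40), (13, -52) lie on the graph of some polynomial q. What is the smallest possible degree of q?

Forward differences of the values at x = 4, 7, 10, 13:
  q  : -16  -28  -40  -52
  Δ  : -12  -12  -12
  Δ^2: 0  0
  Δ^3: 0
The first differences are constant (-12) and nonzero, while all higher differences vanish, so the minimal degree is 1.

1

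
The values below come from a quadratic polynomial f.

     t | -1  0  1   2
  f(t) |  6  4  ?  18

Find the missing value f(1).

The 3 known points determine the degree-2 polynomial uniquely.
Write f(t) = at^2 + bt + c. Substituting each data point gives a linear system:
  a - b + c = 6
  c = 4
  4a + 2b + c = 18
Solving the system yields a = 3, b = 1, c = 4.
So f(t) = 3t² + t + 4.
Then f(1) = 8.

8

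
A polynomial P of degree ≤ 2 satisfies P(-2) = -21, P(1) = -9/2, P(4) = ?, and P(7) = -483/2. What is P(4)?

On equispaced nodes a degree-2 polynomial has vanishing third forward difference, so
  - P(-2) + 3·P(1) - 3·P(4) + P(7) = 0.
Substituting the known values and solving for P(4):
  -3·P(4) = 234
  P(4) = -78.

-78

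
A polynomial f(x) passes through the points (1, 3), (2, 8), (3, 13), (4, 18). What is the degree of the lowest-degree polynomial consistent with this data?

Forward differences of the values at x = 1, 2, 3, 4:
  f  : 3  8  13  18
  Δ  : 5  5  5
  Δ^2: 0  0
  Δ^3: 0
The first differences are constant (5) and nonzero, while all higher differences vanish, so the minimal degree is 1.

1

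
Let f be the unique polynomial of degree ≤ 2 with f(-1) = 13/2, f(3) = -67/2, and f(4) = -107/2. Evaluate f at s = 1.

-11/2

Write f(s) = as^2 + bs + c. Substituting each data point gives a linear system:
  a - b + c = 13/2
  9a + 3b + c = -67/2
  16a + 4b + c = -107/2
Solving the system yields a = -2, b = -6, c = 5/2.
So f(s) = -2s² - 6s + 5/2.
Then f(1) = -11/2.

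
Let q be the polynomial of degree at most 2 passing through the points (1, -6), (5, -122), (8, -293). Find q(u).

Write q(u) = au^2 + bu + c. Substituting each data point gives a linear system:
  a + b + c = -6
  25a + 5b + c = -122
  64a + 8b + c = -293
Solving the system yields a = -4, b = -5, c = 3.
So q(u) = -4u^2 - 5u + 3.
Check: q(1) = -6. ✓

q(u) = -4u^2 - 5u + 3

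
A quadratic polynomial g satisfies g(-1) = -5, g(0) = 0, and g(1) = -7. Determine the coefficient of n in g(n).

-1

Write g(n) = an^2 + bn + c. Substituting each data point gives a linear system:
  a - b + c = -5
  c = 0
  a + b + c = -7
Solving the system yields a = -6, b = -1, c = 0.
So g(n) = -6n² - n.
The coefficient of n is -1.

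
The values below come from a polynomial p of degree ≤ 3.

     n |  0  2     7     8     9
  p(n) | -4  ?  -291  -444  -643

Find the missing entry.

The 4 known points determine the degree-3 polynomial uniquely.
Write p(n) = an^3 + bn^2 + cn + d. Substituting each data point gives a linear system:
  d = -4
  343a + 49b + 7c + d = -291
  512a + 64b + 8c + d = -444
  729a + 81b + 9c + d = -643
Solving the system yields a = -1, b = 1, c = 1, d = -4.
So p(n) = -n^3 + n^2 + n - 4.
Then p(2) = -6.

-6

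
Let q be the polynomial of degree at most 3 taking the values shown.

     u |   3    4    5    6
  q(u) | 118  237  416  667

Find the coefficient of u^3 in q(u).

2

Write q(u) = au^3 + bu^2 + cu + d. Substituting each data point gives a linear system:
  27a + 9b + 3c + d = 118
  64a + 16b + 4c + d = 237
  125a + 25b + 5c + d = 416
  216a + 36b + 6c + d = 667
Solving the system yields a = 2, b = 6, c = 3, d = 1.
So q(u) = 2u^3 + 6u^2 + 3u + 1.
The leading coefficient is 2.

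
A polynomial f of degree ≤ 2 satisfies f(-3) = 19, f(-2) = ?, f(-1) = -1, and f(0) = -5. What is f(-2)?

The 3 known points determine the degree-2 polynomial uniquely.
Write f(u) = au^2 + bu + c. Substituting each data point gives a linear system:
  9a - 3b + c = 19
  a - b + c = -1
  c = -5
Solving the system yields a = 2, b = -2, c = -5.
So f(u) = 2u^2 - 2u - 5.
Then f(-2) = 7.

7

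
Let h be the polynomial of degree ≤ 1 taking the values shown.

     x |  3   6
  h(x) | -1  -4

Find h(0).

Using the Lagrange interpolation formula with nodes 3, 6:
  L_0(x) = (x - 6) / -3
  L_1(x) = (x - 3) / 3
Then h(x) = -1·L_0(x) - 4·L_1(x).
Expanding and collecting terms gives h(x) = -x + 2.
Evaluating at x = 0: h(0) = 2.

2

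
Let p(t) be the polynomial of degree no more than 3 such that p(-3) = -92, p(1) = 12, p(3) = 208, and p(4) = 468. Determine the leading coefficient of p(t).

Write p(t) = at^3 + bt^2 + ct + d. Substituting each data point gives a linear system:
  -27a + 9b - 3c + d = -92
  a + b + c + d = 12
  27a + 9b + 3c + d = 208
  64a + 16b + 4c + d = 468
Solving the system yields a = 6, b = 6, c = -4, d = 4.
So p(t) = 6t^3 + 6t^2 - 4t + 4.
The leading coefficient is 6.

6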